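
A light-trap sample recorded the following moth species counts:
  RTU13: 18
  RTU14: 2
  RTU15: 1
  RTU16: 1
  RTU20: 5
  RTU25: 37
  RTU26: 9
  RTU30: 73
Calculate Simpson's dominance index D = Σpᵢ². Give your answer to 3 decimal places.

Total N = 18+2+1+1+5+37+9+73 = 146, so the proportions are 0.12329, 0.0137, 0.00685, 0.00685, 0.03425, 0.25342, 0.06164, 0.5 (working shown to 5 dp, full precision carried).
D = 0.12329² + 0.0137² + 0.00685² + 0.00685² + 0.03425² + 0.25342² + 0.06164² + 0.5² = 0.01520 + 0.00019 + 0.00005 + 0.00005 + 0.00117 + 0.06422 + 0.00380 + 0.25000 = 0.33468.
To 3 decimal places, D = 0.335.

0.335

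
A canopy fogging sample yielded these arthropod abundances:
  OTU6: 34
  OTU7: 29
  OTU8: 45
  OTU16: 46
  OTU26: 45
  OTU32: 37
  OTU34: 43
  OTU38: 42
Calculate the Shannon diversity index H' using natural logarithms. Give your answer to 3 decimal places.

2.069

Total N = 34+29+45+46+45+37+43+42 = 321, so the proportions are 0.10592, 0.09034, 0.14019, 0.1433, 0.14019, 0.11526, 0.13396, 0.13084 (working shown to 5 dp, full precision carried).
Each pᵢ ln pᵢ term: 0.10592×(-2.24508)=-0.23780, 0.09034×(-2.40415)=-0.21720, 0.14019×(-1.96478)=-0.27544, 0.1433×(-1.94280)=-0.27841, 0.14019×(-1.96478)=-0.27544, 0.11526×(-2.16052)=-0.24903, 0.13396×(-2.01024)=-0.26928, 0.13084×(-2.03377)=-0.26610.
Sum = -2.06869, so H' = 2.069.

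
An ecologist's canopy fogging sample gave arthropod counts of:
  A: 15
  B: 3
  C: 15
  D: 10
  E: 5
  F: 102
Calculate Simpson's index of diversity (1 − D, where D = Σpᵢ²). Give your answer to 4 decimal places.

Total N = 15+3+15+10+5+102 = 150, so the proportions are 0.1, 0.02, 0.1, 0.066667, 0.033333, 0.68 (working shown to 6 dp, full precision carried).
D = 0.1² + 0.02² + 0.1² + 0.066667² + 0.033333² + 0.68² = 0.010000 + 0.000400 + 0.010000 + 0.004444 + 0.001111 + 0.462400 = 0.488356.
So 1 − D = 0.511644, i.e. 0.5116 to 4 decimal places.

0.5116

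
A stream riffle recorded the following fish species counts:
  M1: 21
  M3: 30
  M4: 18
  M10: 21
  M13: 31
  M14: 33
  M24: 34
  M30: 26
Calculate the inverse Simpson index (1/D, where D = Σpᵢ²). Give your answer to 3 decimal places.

Total N = 21+30+18+21+31+33+34+26 = 214, so the proportions are 0.0981308, 0.1401869, 0.0841121, 0.0981308, 0.1448598, 0.1542056, 0.1588785, 0.1214953 (working shown to 7 dp, full precision carried).
D = 0.0981308² + 0.1401869² + 0.0841121² + 0.0981308² + 0.1448598² + 0.1542056² + 0.1588785² + 0.1214953² = 0.0096297 + 0.0196524 + 0.0070749 + 0.0096297 + 0.0209844 + 0.0237794 + 0.0252424 + 0.0147611 = 0.1307538.
So 1/D = 7.64796, i.e. 7.648 to 3 decimal places.

7.648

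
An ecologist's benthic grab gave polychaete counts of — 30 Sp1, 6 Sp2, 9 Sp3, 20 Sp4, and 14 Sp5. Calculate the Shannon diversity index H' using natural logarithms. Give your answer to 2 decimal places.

Total N = 30+6+9+20+14 = 79, so the proportions are 0.3797, 0.0759, 0.1139, 0.2532, 0.1772 (working shown to 4 dp, full precision carried).
Each pᵢ ln pᵢ term: 0.3797×(-0.9683)=-0.3677, 0.0759×(-2.5777)=-0.1958, 0.1139×(-2.1722)=-0.2475, 0.2532×(-1.3737)=-0.3478, 0.1772×(-1.7304)=-0.3067.
Sum = -1.4654, so H' = 1.47.

1.47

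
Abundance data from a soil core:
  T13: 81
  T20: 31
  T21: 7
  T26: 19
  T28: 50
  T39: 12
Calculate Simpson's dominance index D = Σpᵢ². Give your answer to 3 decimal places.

Total N = 81+31+7+19+50+12 = 200, so the proportions are 0.405, 0.155, 0.035, 0.095, 0.25, 0.06 (working shown to 5 dp, full precision carried).
D = 0.405² + 0.155² + 0.035² + 0.095² + 0.25² + 0.06² = 0.16403 + 0.02403 + 0.00123 + 0.00903 + 0.06250 + 0.00360 = 0.26440.
To 3 decimal places, D = 0.264.

0.264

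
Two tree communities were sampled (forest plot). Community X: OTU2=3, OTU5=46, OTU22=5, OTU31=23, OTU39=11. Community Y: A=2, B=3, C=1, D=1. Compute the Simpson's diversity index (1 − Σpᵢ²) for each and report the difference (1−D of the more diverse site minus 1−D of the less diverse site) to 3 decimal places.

0.055

Community X: N=88, proportions 0.03409, 0.52273, 0.05682, 0.26136, 0.125, giving 1−D = 0.63843 (working shown to 5 dp, full precision carried).
Community Y: N=7, proportions 0.28571, 0.42857, 0.14286, 0.14286, giving 1−D = 0.69388.
Difference = |0.63843 − 0.69388| = 0.05545, i.e. 0.055 to 3 decimal places.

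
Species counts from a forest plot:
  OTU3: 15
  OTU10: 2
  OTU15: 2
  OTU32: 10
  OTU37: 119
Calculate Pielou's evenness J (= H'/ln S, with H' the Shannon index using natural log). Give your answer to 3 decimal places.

0.439

Total N = 15+2+2+10+119 = 148, so the proportions are 0.10135, 0.01351, 0.01351, 0.06757, 0.80405 (working shown to 5 dp, full precision carried).
H' = −Σ pᵢ ln pᵢ = −((-0.23201) + (-0.05816) + (-0.05816) + (-0.18207) + (-0.17536)) = 0.70576.
With S = 5 species, ln S = 1.60944, so J = 0.70576/1.60944 = 0.43851, i.e. 0.439 to 3 decimal places.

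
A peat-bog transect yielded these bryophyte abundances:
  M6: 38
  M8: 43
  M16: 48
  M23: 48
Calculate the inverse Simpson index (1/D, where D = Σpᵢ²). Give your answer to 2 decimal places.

3.97

Total N = 38+43+48+48 = 177, so the proportions are 0.214689, 0.242938, 0.271186, 0.271186 (working shown to 6 dp, full precision carried).
D = 0.214689² + 0.242938² + 0.271186² + 0.271186² = 0.046091 + 0.059019 + 0.073542 + 0.073542 = 0.252194.
So 1/D = 3.9652, i.e. 3.97 to 2 decimal places.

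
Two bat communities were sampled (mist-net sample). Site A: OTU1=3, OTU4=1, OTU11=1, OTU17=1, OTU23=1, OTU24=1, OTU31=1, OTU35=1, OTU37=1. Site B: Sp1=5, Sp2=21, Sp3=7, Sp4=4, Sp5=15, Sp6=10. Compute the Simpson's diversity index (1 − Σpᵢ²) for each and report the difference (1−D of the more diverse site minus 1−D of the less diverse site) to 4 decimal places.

0.0822

Site A: N=11, proportions 0.272727, 0.090909, 0.090909, 0.090909, 0.090909, 0.090909, 0.090909, 0.090909, 0.090909, giving 1−D = 0.859504 (working shown to 6 dp, full precision carried).
Site B: N=62, proportions 0.080645, 0.33871, 0.112903, 0.064516, 0.241935, 0.16129, giving 1−D = 0.777315.
Difference = |0.859504 − 0.777315| = 0.082189, i.e. 0.0822 to 4 decimal places.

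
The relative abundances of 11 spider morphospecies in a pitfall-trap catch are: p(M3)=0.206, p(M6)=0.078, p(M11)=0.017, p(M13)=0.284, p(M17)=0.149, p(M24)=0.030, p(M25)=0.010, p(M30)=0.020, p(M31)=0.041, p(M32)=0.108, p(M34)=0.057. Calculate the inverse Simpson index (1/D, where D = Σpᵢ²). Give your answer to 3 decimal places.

5.894

D = 0.206² + 0.078² + 0.017² + 0.284² + 0.149² + 0.03² + 0.01² + 0.02² + 0.041² + 0.108² + 0.057² = 0.0424360 + 0.0060840 + 0.0002890 + 0.0806560 + 0.0222010 + 0.0009000 + 0.0001000 + 0.0004000 + 0.0016810 + 0.0116640 + 0.0032490 = 0.1696600 (working shown to 7 dp, full precision carried).
So 1/D = 5.89414, i.e. 5.894 to 3 decimal places.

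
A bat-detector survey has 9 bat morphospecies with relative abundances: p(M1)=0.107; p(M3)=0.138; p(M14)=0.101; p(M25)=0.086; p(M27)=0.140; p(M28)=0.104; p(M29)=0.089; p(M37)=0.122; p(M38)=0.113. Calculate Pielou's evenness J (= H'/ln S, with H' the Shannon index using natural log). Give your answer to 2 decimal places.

H' = −Σ pᵢ ln pᵢ = −((-0.2391) + (-0.2733) + (-0.2316) + (-0.2110) + (-0.2753) + (-0.2354) + (-0.2153) + (-0.2567) + (-0.2464)) = 2.1840 (working shown to 4 dp, full precision carried).
With S = 9 species, ln S = 2.1972, so J = 2.1840/2.1972 = 0.9940, i.e. 0.99 to 2 decimal places.

0.99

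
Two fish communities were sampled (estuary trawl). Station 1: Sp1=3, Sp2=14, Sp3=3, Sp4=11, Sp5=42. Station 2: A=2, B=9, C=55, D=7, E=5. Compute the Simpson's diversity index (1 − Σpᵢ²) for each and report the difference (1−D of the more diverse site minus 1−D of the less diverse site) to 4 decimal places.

Station 1: N=73, proportions 0.041096, 0.191781, 0.041096, 0.150685, 0.575342, giving 1−D = 0.606117 (working shown to 6 dp, full precision carried).
Station 2: N=78, proportions 0.025641, 0.115385, 0.705128, 0.089744, 0.064103, giving 1−D = 0.476660.
Difference = |0.606117 − 0.476660| = 0.129457, i.e. 0.1295 to 4 decimal places.

0.1295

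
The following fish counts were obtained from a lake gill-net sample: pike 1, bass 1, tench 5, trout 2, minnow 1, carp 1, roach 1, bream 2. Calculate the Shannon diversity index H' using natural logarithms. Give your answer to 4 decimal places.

1.8662

Total N = 1+1+5+2+1+1+1+2 = 14, so the proportions are 0.071429, 0.071429, 0.357143, 0.142857, 0.071429, 0.071429, 0.071429, 0.142857 (working shown to 6 dp, full precision carried).
Each pᵢ ln pᵢ term: 0.071429×(-2.639057)=-0.188504, 0.071429×(-2.639057)=-0.188504, 0.357143×(-1.029619)=-0.367721, 0.142857×(-1.945910)=-0.277987, 0.071429×(-2.639057)=-0.188504, 0.071429×(-2.639057)=-0.188504, 0.071429×(-2.639057)=-0.188504, 0.142857×(-1.945910)=-0.277987.
Sum = -1.866216, so H' = 1.8662.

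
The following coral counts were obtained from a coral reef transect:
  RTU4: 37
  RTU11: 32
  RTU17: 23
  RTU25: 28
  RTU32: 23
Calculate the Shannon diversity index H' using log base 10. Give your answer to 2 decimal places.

Total N = 37+32+23+28+23 = 143, so the proportions are 0.2587, 0.2238, 0.1608, 0.1958, 0.1608 (working shown to 4 dp, full precision carried).
Each pᵢ log₁₀ pᵢ term: 0.2587×(-0.5871)=-0.1519, 0.2238×(-0.6502)=-0.1455, 0.1608×(-0.7936)=-0.1276, 0.1958×(-0.7082)=-0.1387, 0.1608×(-0.7936)=-0.1276.
Sum = -0.6914, so H' = 0.69.

0.69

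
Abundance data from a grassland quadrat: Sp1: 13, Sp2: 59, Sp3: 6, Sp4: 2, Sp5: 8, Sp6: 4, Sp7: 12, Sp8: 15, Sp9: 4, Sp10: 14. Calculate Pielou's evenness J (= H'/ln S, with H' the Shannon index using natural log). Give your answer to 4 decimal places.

Total N = 13+59+6+2+8+4+12+15+4+14 = 137, so the proportions are 0.094891, 0.430657, 0.043796, 0.014599, 0.058394, 0.029197, 0.087591, 0.109489, 0.029197, 0.10219 (working shown to 6 dp, full precision carried).
H' = −Σ pᵢ ln pᵢ = −((-0.223470) + (-0.362804) + (-0.137002) + (-0.061706) + (-0.165871) + (-0.103173) + (-0.213291) + (-0.242182) + (-0.103173) + (-0.233087)) = 1.845760.
With S = 10 species, ln S = 2.302585, so J = 1.845760/2.302585 = 0.801604, i.e. 0.8016 to 4 decimal places.

0.8016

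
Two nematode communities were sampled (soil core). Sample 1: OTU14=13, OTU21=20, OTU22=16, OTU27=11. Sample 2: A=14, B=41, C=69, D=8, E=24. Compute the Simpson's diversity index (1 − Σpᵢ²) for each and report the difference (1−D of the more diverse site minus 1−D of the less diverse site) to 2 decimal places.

Sample 1: N=60, proportions 0.2167, 0.3333, 0.2667, 0.1833, giving 1−D = 0.7372 (working shown to 4 dp, full precision carried).
Sample 2: N=156, proportions 0.0897, 0.2628, 0.4423, 0.0513, 0.1538, giving 1−D = 0.7009.
Difference = |0.7372 − 0.7009| = 0.0363, i.e. 0.04 to 2 decimal places.

0.04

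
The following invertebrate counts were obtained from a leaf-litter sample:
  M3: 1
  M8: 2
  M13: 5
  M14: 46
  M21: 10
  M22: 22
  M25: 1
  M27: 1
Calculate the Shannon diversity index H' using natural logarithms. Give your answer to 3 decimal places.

Total N = 1+2+5+46+10+22+1+1 = 88, so the proportions are 0.01136, 0.02273, 0.05682, 0.52273, 0.11364, 0.25, 0.01136, 0.01136 (working shown to 5 dp, full precision carried).
Each pᵢ ln pᵢ term: 0.01136×(-4.47734)=-0.05088, 0.02273×(-3.78419)=-0.08600, 0.05682×(-2.86790)=-0.16295, 0.52273×(-0.64870)=-0.33909, 0.11364×(-2.17475)=-0.24713, 0.25×(-1.38629)=-0.34657, 0.01136×(-4.47734)=-0.05088, 0.01136×(-4.47734)=-0.05088.
Sum = -1.33438, so H' = 1.334.

1.334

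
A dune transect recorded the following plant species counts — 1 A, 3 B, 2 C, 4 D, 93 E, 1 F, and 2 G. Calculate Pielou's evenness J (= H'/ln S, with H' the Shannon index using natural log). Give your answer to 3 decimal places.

Total N = 1+3+2+4+93+1+2 = 106, so the proportions are 0.00943, 0.0283, 0.01887, 0.03774, 0.87736, 0.00943, 0.01887 (working shown to 5 dp, full precision carried).
H' = −Σ pᵢ ln pᵢ = −((-0.04399) + (-0.10089) + (-0.07491) + (-0.12367) + (-0.11479) + (-0.04399) + (-0.07491)) = 0.57716.
With S = 7 species, ln S = 1.94591, so J = 0.57716/1.94591 = 0.29660, i.e. 0.297 to 3 decimal places.

0.297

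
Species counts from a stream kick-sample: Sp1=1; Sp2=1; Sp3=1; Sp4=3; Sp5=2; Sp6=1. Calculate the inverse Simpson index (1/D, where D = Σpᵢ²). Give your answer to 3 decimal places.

Total N = 1+1+1+3+2+1 = 9, so the proportions are 0.1111111, 0.1111111, 0.1111111, 0.3333333, 0.2222222, 0.1111111 (working shown to 7 dp, full precision carried).
D = 0.1111111² + 0.1111111² + 0.1111111² + 0.3333333² + 0.2222222² + 0.1111111² = 0.0123457 + 0.0123457 + 0.0123457 + 0.1111111 + 0.0493827 + 0.0123457 = 0.2098765.
So 1/D = 4.76471, i.e. 4.765 to 3 decimal places.

4.765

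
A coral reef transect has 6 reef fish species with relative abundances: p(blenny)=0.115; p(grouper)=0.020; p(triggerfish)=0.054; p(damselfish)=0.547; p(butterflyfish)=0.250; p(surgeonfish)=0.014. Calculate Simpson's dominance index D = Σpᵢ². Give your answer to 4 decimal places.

0.3784

D = 0.115² + 0.02² + 0.054² + 0.547² + 0.25² + 0.014² = 0.013225 + 0.000400 + 0.002916 + 0.299209 + 0.062500 + 0.000196 = 0.378446 (working shown to 6 dp, full precision carried).
To 4 decimal places, D = 0.3784.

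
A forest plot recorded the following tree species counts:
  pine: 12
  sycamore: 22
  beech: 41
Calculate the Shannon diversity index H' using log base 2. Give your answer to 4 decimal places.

Total N = 12+22+41 = 75, so the proportions are 0.16, 0.293333, 0.546667 (working shown to 6 dp, full precision carried).
Each pᵢ log₂ pᵢ term: 0.16×(-2.643856)=-0.423017, 0.293333×(-1.769387)=-0.519020, 0.546667×(-0.871267)=-0.476292.
Sum = -1.418330, so H' = 1.4183.

1.4183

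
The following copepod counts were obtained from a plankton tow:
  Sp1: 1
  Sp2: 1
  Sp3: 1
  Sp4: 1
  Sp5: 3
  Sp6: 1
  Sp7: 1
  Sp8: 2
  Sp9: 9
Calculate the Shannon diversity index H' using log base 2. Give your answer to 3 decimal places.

Total N = 1+1+1+1+3+1+1+2+9 = 20, so the proportions are 0.05, 0.05, 0.05, 0.05, 0.15, 0.05, 0.05, 0.1, 0.45 (working shown to 5 dp, full precision carried).
Each pᵢ log₂ pᵢ term: 0.05×(-4.32193)=-0.21610, 0.05×(-4.32193)=-0.21610, 0.05×(-4.32193)=-0.21610, 0.05×(-4.32193)=-0.21610, 0.15×(-2.73697)=-0.41054, 0.05×(-4.32193)=-0.21610, 0.05×(-4.32193)=-0.21610, 0.1×(-3.32193)=-0.33219, 0.45×(-1.15200)=-0.51840.
Sum = -2.55772, so H' = 2.558.

2.558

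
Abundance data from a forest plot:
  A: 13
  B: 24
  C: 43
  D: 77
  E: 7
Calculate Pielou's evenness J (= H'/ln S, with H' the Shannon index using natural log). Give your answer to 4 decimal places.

0.8219

Total N = 13+24+43+77+7 = 164, so the proportions are 0.079268, 0.146341, 0.262195, 0.469512, 0.042683 (working shown to 6 dp, full precision carried).
H' = −Σ pᵢ ln pᵢ = −((-0.200939) + (-0.281241) + (-0.350992) + (-0.354980) + (-0.134620)) = 1.322771.
With S = 5 species, ln S = 1.609438, so J = 1.322771/1.609438 = 0.821884, i.e. 0.8219 to 4 decimal places.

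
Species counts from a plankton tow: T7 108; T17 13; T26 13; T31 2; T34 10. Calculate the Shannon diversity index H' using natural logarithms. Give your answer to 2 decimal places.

Total N = 108+13+13+2+10 = 146, so the proportions are 0.7397, 0.089, 0.089, 0.0137, 0.0685 (working shown to 4 dp, full precision carried).
Each pᵢ ln pᵢ term: 0.7397×(-0.3015)=-0.2230, 0.089×(-2.4187)=-0.2154, 0.089×(-2.4187)=-0.2154, 0.0137×(-4.2905)=-0.0588, 0.0685×(-2.6810)=-0.1836.
Sum = -0.8961, so H' = 0.90.

0.90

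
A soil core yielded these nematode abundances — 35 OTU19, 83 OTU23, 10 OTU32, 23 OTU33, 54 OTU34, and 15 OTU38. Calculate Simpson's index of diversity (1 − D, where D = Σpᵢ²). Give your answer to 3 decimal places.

Total N = 35+83+10+23+54+15 = 220, so the proportions are 0.15909, 0.37727, 0.04545, 0.10455, 0.24545, 0.06818 (working shown to 5 dp, full precision carried).
D = 0.15909² + 0.37727² + 0.04545² + 0.10455² + 0.24545² + 0.06818² = 0.02531 + 0.14233 + 0.00207 + 0.01093 + 0.06025 + 0.00465 = 0.24554.
So 1 − D = 0.75446, i.e. 0.754 to 3 decimal places.

0.754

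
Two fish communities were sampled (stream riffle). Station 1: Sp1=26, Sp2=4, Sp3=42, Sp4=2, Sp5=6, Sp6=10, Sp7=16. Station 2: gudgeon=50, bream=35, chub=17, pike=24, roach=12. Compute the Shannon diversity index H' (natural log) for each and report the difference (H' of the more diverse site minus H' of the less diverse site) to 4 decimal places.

Station 1: N=106, proportions 0.245283, 0.037736, 0.396226, 0.018868, 0.056604, 0.09434, 0.150943, giving H' = 1.580779 (working shown to 6 dp, full precision carried).
Station 2: N=138, proportions 0.362319, 0.253623, 0.123188, 0.173913, 0.086957, giving H' = 1.490332.
Difference = |1.580779 − 1.490332| = 0.090447, i.e. 0.0904 to 4 decimal places.

0.0904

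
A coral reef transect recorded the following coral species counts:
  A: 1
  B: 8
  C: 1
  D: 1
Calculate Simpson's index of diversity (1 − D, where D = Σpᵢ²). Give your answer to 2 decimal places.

Total N = 1+8+1+1 = 11, so the proportions are 0.0909, 0.7273, 0.0909, 0.0909 (working shown to 4 dp, full precision carried).
D = 0.0909² + 0.7273² + 0.0909² + 0.0909² = 0.0083 + 0.5289 + 0.0083 + 0.0083 = 0.5537.
So 1 − D = 0.4463, i.e. 0.45 to 2 decimal places.

0.45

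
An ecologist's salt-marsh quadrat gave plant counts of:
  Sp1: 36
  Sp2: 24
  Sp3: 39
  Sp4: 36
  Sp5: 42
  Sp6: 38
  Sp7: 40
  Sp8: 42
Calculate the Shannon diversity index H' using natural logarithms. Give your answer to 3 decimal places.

2.068

Total N = 36+24+39+36+42+38+40+42 = 297, so the proportions are 0.12121, 0.08081, 0.13131, 0.12121, 0.14141, 0.12795, 0.13468, 0.14141 (working shown to 5 dp, full precision carried).
Each pᵢ ln pᵢ term: 0.12121×(-2.11021)=-0.25578, 0.08081×(-2.51568)=-0.20329, 0.13131×(-2.03017)=-0.26659, 0.12121×(-2.11021)=-0.25578, 0.14141×(-1.95606)=-0.27661, 0.12795×(-2.05615)=-0.26308, 0.13468×(-2.00485)=-0.27001, 0.14141×(-1.95606)=-0.27661.
Sum = -2.06776, so H' = 2.068.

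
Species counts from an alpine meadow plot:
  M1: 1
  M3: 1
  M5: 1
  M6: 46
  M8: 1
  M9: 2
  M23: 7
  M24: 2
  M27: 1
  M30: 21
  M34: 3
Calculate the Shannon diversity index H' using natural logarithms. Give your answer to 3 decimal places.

1.434

Total N = 1+1+1+46+1+2+7+2+1+21+3 = 86, so the proportions are 0.01163, 0.01163, 0.01163, 0.53488, 0.01163, 0.02326, 0.0814, 0.02326, 0.01163, 0.24419, 0.03488 (working shown to 5 dp, full precision carried).
Each pᵢ ln pᵢ term: 0.01163×(-4.45435)=-0.05179, 0.01163×(-4.45435)=-0.05179, 0.01163×(-4.45435)=-0.05179, 0.53488×(-0.62571)=-0.33468, 0.01163×(-4.45435)=-0.05179, 0.02326×(-3.76120)=-0.08747, 0.0814×(-2.50844)=-0.20418, 0.02326×(-3.76120)=-0.08747, 0.01163×(-4.45435)=-0.05179, 0.24419×(-1.40982)=-0.34426, 0.03488×(-3.35574)=-0.11706.
Sum = -1.43409, so H' = 1.434.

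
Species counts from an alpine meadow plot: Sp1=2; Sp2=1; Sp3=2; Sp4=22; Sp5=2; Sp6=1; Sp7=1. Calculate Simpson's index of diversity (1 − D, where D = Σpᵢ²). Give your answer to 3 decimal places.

Total N = 2+1+2+22+2+1+1 = 31, so the proportions are 0.06452, 0.03226, 0.06452, 0.70968, 0.06452, 0.03226, 0.03226 (working shown to 5 dp, full precision carried).
D = 0.06452² + 0.03226² + 0.06452² + 0.70968² + 0.06452² + 0.03226² + 0.03226² = 0.00416 + 0.00104 + 0.00416 + 0.50364 + 0.00416 + 0.00104 + 0.00104 = 0.51925.
So 1 − D = 0.48075, i.e. 0.481 to 3 decimal places.

0.481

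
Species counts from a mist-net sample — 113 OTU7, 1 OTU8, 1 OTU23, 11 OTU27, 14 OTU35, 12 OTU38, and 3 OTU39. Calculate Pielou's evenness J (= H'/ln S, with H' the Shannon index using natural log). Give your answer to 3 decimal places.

0.501

Total N = 113+1+1+11+14+12+3 = 155, so the proportions are 0.72903, 0.00645, 0.00645, 0.07097, 0.09032, 0.07742, 0.01935 (working shown to 5 dp, full precision carried).
H' = −Σ pᵢ ln pᵢ = −((-0.23040) + (-0.03254) + (-0.03254) + (-0.18775) + (-0.21717) + (-0.19808) + (-0.07635)) = 0.97482.
With S = 7 species, ln S = 1.94591, so J = 0.97482/1.94591 = 0.50096, i.e. 0.501 to 3 decimal places.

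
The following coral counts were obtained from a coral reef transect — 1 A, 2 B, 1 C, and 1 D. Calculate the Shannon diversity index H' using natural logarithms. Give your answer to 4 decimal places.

Total N = 1+2+1+1 = 5, so the proportions are 0.2, 0.4, 0.2, 0.2 (working shown to 6 dp, full precision carried).
Each pᵢ ln pᵢ term: 0.2×(-1.609438)=-0.321888, 0.4×(-0.916291)=-0.366516, 0.2×(-1.609438)=-0.321888, 0.2×(-1.609438)=-0.321888.
Sum = -1.332179, so H' = 1.3322.

1.3322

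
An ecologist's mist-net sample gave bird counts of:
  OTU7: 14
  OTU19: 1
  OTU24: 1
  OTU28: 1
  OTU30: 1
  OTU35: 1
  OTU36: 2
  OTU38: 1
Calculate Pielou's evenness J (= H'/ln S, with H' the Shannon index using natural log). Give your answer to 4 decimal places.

0.6486

Total N = 14+1+1+1+1+1+2+1 = 22, so the proportions are 0.636364, 0.045455, 0.045455, 0.045455, 0.045455, 0.045455, 0.090909, 0.045455 (working shown to 6 dp, full precision carried).
H' = −Σ pᵢ ln pᵢ = −((-0.287627) + (-0.140502) + (-0.140502) + (-0.140502) + (-0.140502) + (-0.140502) + (-0.217990) + (-0.140502)) = 1.348629.
With S = 8 species, ln S = 2.079442, so J = 1.348629/2.079442 = 0.648553, i.e. 0.6486 to 4 decimal places.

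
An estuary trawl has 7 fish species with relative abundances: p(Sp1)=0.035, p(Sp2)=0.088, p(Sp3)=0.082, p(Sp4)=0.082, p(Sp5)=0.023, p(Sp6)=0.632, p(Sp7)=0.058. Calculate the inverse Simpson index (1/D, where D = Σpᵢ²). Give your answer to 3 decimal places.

D = 0.035² + 0.088² + 0.082² + 0.082² + 0.023² + 0.632² + 0.058² = 0.001225 + 0.007744 + 0.006724 + 0.006724 + 0.000529 + 0.399424 + 0.003364 = 0.425734 (working shown to 6 dp, full precision carried).
So 1/D = 2.34888, i.e. 2.349 to 3 decimal places.

2.349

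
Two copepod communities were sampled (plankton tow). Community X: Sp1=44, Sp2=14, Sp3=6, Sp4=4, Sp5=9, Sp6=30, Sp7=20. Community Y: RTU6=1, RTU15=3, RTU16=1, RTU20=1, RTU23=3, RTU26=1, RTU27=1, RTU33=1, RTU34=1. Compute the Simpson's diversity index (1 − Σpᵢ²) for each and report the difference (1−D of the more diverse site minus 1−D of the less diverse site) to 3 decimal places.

0.073

Community X: N=127, proportions 0.34646, 0.11024, 0.04724, 0.0315, 0.07087, 0.23622, 0.15748, giving 1−D = 0.77897 (working shown to 5 dp, full precision carried).
Community Y: N=13, proportions 0.07692, 0.23077, 0.07692, 0.07692, 0.23077, 0.07692, 0.07692, 0.07692, 0.07692, giving 1−D = 0.85207.
Difference = |0.77897 − 0.85207| = 0.07310, i.e. 0.073 to 3 decimal places.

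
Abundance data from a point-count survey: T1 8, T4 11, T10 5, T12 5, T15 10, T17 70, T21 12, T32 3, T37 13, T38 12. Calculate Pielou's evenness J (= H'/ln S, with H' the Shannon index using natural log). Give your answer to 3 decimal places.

Total N = 8+11+5+5+10+70+12+3+13+12 = 149, so the proportions are 0.05369, 0.07383, 0.03356, 0.03356, 0.06711, 0.4698, 0.08054, 0.02013, 0.08725, 0.08054 (working shown to 5 dp, full precision carried).
H' = −Σ pᵢ ln pᵢ = −((-0.15702) + (-0.19239) + (-0.11391) + (-0.11391) + (-0.18130) + (-0.35491) + (-0.20288) + (-0.07863) + (-0.21280) + (-0.20288)) = 1.81062.
With S = 10 species, ln S = 2.30259, so J = 1.81062/2.30259 = 0.78634, i.e. 0.786 to 3 decimal places.

0.786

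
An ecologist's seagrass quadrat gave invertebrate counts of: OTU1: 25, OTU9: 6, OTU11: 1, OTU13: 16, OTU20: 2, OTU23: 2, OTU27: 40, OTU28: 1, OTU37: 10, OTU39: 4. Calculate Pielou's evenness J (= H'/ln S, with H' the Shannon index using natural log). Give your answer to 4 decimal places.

Total N = 25+6+1+16+2+2+40+1+10+4 = 107, so the proportions are 0.233645, 0.056075, 0.009346, 0.149533, 0.018692, 0.018692, 0.373832, 0.009346, 0.093458, 0.037383 (working shown to 6 dp, full precision carried).
H' = −Σ pᵢ ln pᵢ = −((-0.339709) + (-0.161555) + (-0.043671) + (-0.284148) + (-0.074387) + (-0.074387) + (-0.367832) + (-0.043671) + (-0.221518) + (-0.122861)) = 1.733738.
With S = 10 species, ln S = 2.302585, so J = 1.733738/2.302585 = 0.752953, i.e. 0.7530 to 4 decimal places.

0.7530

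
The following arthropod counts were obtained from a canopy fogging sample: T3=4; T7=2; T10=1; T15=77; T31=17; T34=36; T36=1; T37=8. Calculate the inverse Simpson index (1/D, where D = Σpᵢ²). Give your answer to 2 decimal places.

2.80

Total N = 4+2+1+77+17+36+1+8 = 146, so the proportions are 0.0274, 0.0137, 0.00685, 0.5274, 0.11644, 0.24658, 0.00685, 0.05479 (working shown to 5 dp, full precision carried).
D = 0.0274² + 0.0137² + 0.00685² + 0.5274² + 0.11644² + 0.24658² + 0.00685² + 0.05479² = 0.00075 + 0.00019 + 0.00005 + 0.27815 + 0.01356 + 0.06080 + 0.00005 + 0.00300 = 0.35654.
So 1/D = 2.8047, i.e. 2.80 to 2 decimal places.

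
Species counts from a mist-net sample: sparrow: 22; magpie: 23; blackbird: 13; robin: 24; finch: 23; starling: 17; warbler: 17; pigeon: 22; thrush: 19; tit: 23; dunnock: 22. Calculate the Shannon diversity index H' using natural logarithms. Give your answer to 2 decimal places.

Total N = 22+23+13+24+23+17+17+22+19+23+22 = 225, so the proportions are 0.0978, 0.1022, 0.0578, 0.1067, 0.1022, 0.0756, 0.0756, 0.0978, 0.0844, 0.1022, 0.0978 (working shown to 4 dp, full precision carried).
Each pᵢ ln pᵢ term: 0.0978×(-2.3251)=-0.2273, 0.1022×(-2.2806)=-0.2331, 0.0578×(-2.8512)=-0.1647, 0.1067×(-2.2380)=-0.2387, 0.1022×(-2.2806)=-0.2331, 0.0756×(-2.5829)=-0.1952, 0.0756×(-2.5829)=-0.1952, 0.0978×(-2.3251)=-0.2273, 0.0844×(-2.4717)=-0.2087, 0.1022×(-2.2806)=-0.2331, 0.0978×(-2.3251)=-0.2273.
Sum = -2.3839, so H' = 2.38.

2.38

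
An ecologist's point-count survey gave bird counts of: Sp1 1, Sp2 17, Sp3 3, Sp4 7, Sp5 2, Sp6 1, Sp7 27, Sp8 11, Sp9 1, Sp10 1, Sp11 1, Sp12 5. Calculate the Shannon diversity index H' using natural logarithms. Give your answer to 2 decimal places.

1.88

Total N = 1+17+3+7+2+1+27+11+1+1+1+5 = 77, so the proportions are 0.013, 0.2208, 0.039, 0.0909, 0.026, 0.013, 0.3506, 0.1429, 0.013, 0.013, 0.013, 0.0649 (working shown to 4 dp, full precision carried).
Each pᵢ ln pᵢ term: 0.013×(-4.3438)=-0.0564, 0.2208×(-1.5106)=-0.3335, 0.039×(-3.2452)=-0.1264, 0.0909×(-2.3979)=-0.2180, 0.026×(-3.6507)=-0.0948, 0.013×(-4.3438)=-0.0564, 0.3506×(-1.0480)=-0.3675, 0.1429×(-1.9459)=-0.2780, 0.013×(-4.3438)=-0.0564, 0.013×(-4.3438)=-0.0564, 0.013×(-4.3438)=-0.0564, 0.0649×(-2.7344)=-0.1776.
Sum = -1.8778, so H' = 1.88.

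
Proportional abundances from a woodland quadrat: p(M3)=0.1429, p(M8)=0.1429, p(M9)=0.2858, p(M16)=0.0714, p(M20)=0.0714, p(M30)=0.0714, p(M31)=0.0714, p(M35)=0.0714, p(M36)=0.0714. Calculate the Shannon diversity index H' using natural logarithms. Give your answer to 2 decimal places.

Each pᵢ ln pᵢ term (working shown to 5 dp, full precision carried): 0.1429×(-1.94561)=-0.27803, 0.1429×(-1.94561)=-0.27803, 0.2858×(-1.25246)=-0.35795, 0.0714×(-2.63946)=-0.18846, 0.0714×(-2.63946)=-0.18846, 0.0714×(-2.63946)=-0.18846, 0.0714×(-2.63946)=-0.18846, 0.0714×(-2.63946)=-0.18846, 0.0714×(-2.63946)=-0.18846.
Sum = -2.04475, so H' = 2.04.

2.04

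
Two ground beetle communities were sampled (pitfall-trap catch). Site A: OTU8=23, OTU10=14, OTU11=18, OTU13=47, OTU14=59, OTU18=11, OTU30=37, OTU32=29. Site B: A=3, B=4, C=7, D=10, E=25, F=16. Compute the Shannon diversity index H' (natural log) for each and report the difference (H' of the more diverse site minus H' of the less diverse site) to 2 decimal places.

0.39

Site A: N=238, proportions 0.0966, 0.0588, 0.0756, 0.1975, 0.2479, 0.0462, 0.1555, 0.1218, giving H' = 1.9418 (working shown to 4 dp, full precision carried).
Site B: N=65, proportions 0.0462, 0.0615, 0.1077, 0.1538, 0.3846, 0.2462, giving H' = 1.5541.
Difference = |1.9418 − 1.5541| = 0.3877, i.e. 0.39 to 2 decimal places.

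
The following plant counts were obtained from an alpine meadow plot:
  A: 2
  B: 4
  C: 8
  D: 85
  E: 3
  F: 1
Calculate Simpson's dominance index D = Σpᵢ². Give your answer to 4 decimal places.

0.6899

Total N = 2+4+8+85+3+1 = 103, so the proportions are 0.019417, 0.038835, 0.07767, 0.825243, 0.029126, 0.009709 (working shown to 6 dp, full precision carried).
D = 0.019417² + 0.038835² + 0.07767² + 0.825243² + 0.029126² + 0.009709² = 0.000377 + 0.001508 + 0.006033 + 0.681026 + 0.000848 + 0.000094 = 0.689886.
To 4 decimal places, D = 0.6899.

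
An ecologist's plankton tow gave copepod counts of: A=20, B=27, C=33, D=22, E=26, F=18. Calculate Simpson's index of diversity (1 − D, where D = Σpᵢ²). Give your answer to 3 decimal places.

0.826

Total N = 20+27+33+22+26+18 = 146, so the proportions are 0.13699, 0.18493, 0.22603, 0.15068, 0.17808, 0.12329 (working shown to 5 dp, full precision carried).
D = 0.13699² + 0.18493² + 0.22603² + 0.15068² + 0.17808² + 0.12329² = 0.01877 + 0.03420 + 0.05109 + 0.02271 + 0.03171 + 0.01520 = 0.17367.
So 1 − D = 0.82633, i.e. 0.826 to 3 decimal places.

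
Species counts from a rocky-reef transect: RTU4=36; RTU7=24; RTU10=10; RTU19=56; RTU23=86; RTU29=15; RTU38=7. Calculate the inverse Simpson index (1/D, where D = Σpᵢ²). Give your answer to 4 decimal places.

4.2852

Total N = 36+24+10+56+86+15+7 = 234, so the proportions are 0.15384615, 0.1025641, 0.04273504, 0.23931624, 0.36752137, 0.06410256, 0.02991453 (working shown to 8 dp, full precision carried).
D = 0.15384615² + 0.1025641² + 0.04273504² + 0.23931624² + 0.36752137² + 0.06410256² + 0.02991453² = 0.02366864 + 0.01051940 + 0.00182628 + 0.05727226 + 0.13507196 + 0.00410914 + 0.00089488 = 0.23336255.
So 1/D = 4.285178, i.e. 4.2852 to 4 decimal places.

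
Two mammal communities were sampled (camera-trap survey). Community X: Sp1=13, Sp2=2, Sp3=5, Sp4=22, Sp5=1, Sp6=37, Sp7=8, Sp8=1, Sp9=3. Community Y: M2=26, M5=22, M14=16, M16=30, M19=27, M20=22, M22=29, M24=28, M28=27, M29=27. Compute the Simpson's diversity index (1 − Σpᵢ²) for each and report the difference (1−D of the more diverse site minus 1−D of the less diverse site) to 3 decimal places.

Community X: N=92, proportions 0.141304, 0.021739, 0.054348, 0.23913, 0.01087, 0.402174, 0.086957, 0.01087, 0.032609, giving 1−D = 0.748819 (working shown to 6 dp, full precision carried).
Community Y: N=254, proportions 0.102362, 0.086614, 0.062992, 0.11811, 0.106299, 0.086614, 0.114173, 0.110236, 0.106299, 0.106299, giving 1−D = 0.897514.
Difference = |0.748819 − 0.897514| = 0.148695, i.e. 0.149 to 3 decimal places.

0.149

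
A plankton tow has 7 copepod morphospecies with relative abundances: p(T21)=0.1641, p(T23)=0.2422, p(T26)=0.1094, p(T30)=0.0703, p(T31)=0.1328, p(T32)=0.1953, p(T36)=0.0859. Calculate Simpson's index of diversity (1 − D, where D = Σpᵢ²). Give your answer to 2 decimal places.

D = 0.1641² + 0.2422² + 0.1094² + 0.0703² + 0.1328² + 0.1953² + 0.0859² = 0.0269 + 0.0587 + 0.0120 + 0.0049 + 0.0176 + 0.0381 + 0.0074 = 0.1657 (working shown to 4 dp, full precision carried).
So 1 − D = 0.8343, i.e. 0.83 to 2 decimal places.

0.83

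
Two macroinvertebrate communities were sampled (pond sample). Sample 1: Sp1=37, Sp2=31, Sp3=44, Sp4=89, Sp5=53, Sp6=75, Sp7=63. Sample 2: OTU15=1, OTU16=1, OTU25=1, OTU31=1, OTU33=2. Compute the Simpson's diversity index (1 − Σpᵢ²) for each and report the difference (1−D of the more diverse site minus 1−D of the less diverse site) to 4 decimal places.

Sample 1: N=392, proportions 0.094388, 0.079082, 0.112245, 0.227041, 0.135204, 0.191327, 0.160714, giving 1−D = 0.839976 (working shown to 6 dp, full precision carried).
Sample 2: N=6, proportions 0.166667, 0.166667, 0.166667, 0.166667, 0.333333, giving 1−D = 0.777778.
Difference = |0.839976 − 0.777778| = 0.062198, i.e. 0.0622 to 4 decimal places.

0.0622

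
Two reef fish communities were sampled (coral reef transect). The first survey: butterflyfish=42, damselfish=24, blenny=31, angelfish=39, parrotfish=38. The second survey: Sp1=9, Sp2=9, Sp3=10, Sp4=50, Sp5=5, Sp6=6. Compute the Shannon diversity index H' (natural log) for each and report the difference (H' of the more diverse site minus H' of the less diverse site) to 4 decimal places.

The first survey: N=174, proportions 0.241379, 0.137931, 0.178161, 0.224138, 0.218391, giving H' = 1.591146 (working shown to 6 dp, full precision carried).
The second survey: N=89, proportions 0.101124, 0.101124, 0.11236, 0.561798, 0.05618, 0.067416, giving H' = 1.376560.
Difference = |1.591146 − 1.376560| = 0.214586, i.e. 0.2146 to 4 decimal places.

0.2146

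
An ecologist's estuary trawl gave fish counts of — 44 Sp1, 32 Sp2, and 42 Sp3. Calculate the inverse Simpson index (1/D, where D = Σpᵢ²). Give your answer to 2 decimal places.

2.95

Total N = 44+32+42 = 118, so the proportions are 0.37288, 0.27119, 0.35593 (working shown to 5 dp, full precision carried).
D = 0.37288² + 0.27119² + 0.35593² = 0.13904 + 0.07354 + 0.12669 = 0.33927.
So 1/D = 2.9475, i.e. 2.95 to 2 decimal places.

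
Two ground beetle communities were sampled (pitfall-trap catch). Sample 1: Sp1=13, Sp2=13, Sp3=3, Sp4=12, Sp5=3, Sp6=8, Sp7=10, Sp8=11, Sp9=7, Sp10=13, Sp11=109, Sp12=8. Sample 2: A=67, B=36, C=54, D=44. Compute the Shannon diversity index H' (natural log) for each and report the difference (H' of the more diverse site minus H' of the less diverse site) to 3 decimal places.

Sample 1: N=210, proportions 0.061905, 0.061905, 0.014286, 0.057143, 0.014286, 0.038095, 0.047619, 0.052381, 0.033333, 0.061905, 0.519048, 0.038095, giving H' = 1.803795 (working shown to 6 dp, full precision carried).
Sample 2: N=201, proportions 0.333333, 0.179104, 0.268657, 0.218905, giving H' = 1.359869.
Difference = |1.803795 − 1.359869| = 0.443926, i.e. 0.444 to 3 decimal places.

0.444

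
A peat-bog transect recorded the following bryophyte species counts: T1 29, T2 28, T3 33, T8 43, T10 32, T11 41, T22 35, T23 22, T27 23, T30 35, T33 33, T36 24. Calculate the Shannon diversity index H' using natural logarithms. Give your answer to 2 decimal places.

Total N = 29+28+33+43+32+41+35+22+23+35+33+24 = 378, so the proportions are 0.0767, 0.0741, 0.0873, 0.1138, 0.0847, 0.1085, 0.0926, 0.0582, 0.0608, 0.0926, 0.0873, 0.0635 (working shown to 4 dp, full precision carried).
Each pᵢ ln pᵢ term: 0.0767×(-2.5676)=-0.1970, 0.0741×(-2.6027)=-0.1928, 0.0873×(-2.4384)=-0.2129, 0.1138×(-2.1737)=-0.2473, 0.0847×(-2.4692)=-0.2090, 0.1085×(-2.2213)=-0.2409, 0.0926×(-2.3795)=-0.2203, 0.0582×(-2.8439)=-0.1655, 0.0608×(-2.7994)=-0.1703, 0.0926×(-2.3795)=-0.2203, 0.0873×(-2.4384)=-0.2129, 0.0635×(-2.7568)=-0.1750.
Sum = -2.4643, so H' = 2.46.

2.46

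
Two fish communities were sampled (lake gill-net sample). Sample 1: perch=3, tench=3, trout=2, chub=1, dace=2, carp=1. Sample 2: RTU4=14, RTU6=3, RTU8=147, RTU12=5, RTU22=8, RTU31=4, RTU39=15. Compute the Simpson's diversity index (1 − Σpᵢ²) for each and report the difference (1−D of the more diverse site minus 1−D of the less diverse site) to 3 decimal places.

0.382

Sample 1: N=12, proportions 0.25, 0.25, 0.166667, 0.083333, 0.166667, 0.083333, giving 1−D = 0.805556 (working shown to 6 dp, full precision carried).
Sample 2: N=196, proportions 0.071429, 0.015306, 0.75, 0.02551, 0.040816, 0.020408, 0.076531, giving 1−D = 0.423574.
Difference = |0.805556 − 0.423574| = 0.381982, i.e. 0.382 to 3 decimal places.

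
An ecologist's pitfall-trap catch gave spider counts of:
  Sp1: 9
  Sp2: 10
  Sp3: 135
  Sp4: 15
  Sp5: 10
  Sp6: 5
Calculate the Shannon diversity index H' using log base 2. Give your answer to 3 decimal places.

Total N = 9+10+135+15+10+5 = 184, so the proportions are 0.04891, 0.05435, 0.7337, 0.08152, 0.05435, 0.02717 (working shown to 5 dp, full precision carried).
Each pᵢ log₂ pᵢ term: 0.04891×(-4.35364)=-0.21295, 0.05435×(-4.20163)=-0.22835, 0.7337×(-0.44675)=-0.32778, 0.08152×(-3.61667)=-0.29484, 0.05435×(-4.20163)=-0.22835, 0.02717×(-5.20163)=-0.14135.
Sum = -1.43361, so H' = 1.434.

1.434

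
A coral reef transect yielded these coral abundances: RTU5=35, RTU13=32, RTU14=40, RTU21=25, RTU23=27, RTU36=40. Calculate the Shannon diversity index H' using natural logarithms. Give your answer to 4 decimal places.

1.7762

Total N = 35+32+40+25+27+40 = 199, so the proportions are 0.175879, 0.160804, 0.201005, 0.125628, 0.135678, 0.201005 (working shown to 6 dp, full precision carried).
Each pᵢ ln pᵢ term: 0.175879×(-1.737957)=-0.305671, 0.160804×(-1.827569)=-0.293880, 0.201005×(-1.604425)=-0.322498, 0.125628×(-2.074429)=-0.260607, 0.135678×(-1.997468)=-0.271013, 0.201005×(-1.604425)=-0.322498.
Sum = -1.776166, so H' = 1.7762.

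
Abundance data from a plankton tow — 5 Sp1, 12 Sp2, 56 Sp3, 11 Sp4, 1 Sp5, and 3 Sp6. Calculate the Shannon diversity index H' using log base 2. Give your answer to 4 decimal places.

1.6566

Total N = 5+12+56+11+1+3 = 88, so the proportions are 0.056818, 0.136364, 0.636364, 0.125, 0.011364, 0.034091 (working shown to 6 dp, full precision carried).
Each pᵢ log₂ pᵢ term: 0.056818×(-4.137504)=-0.235085, 0.136364×(-2.874469)=-0.391973, 0.636364×(-0.652077)=-0.414958, 0.125×(-3.000000)=-0.375000, 0.011364×(-6.459432)=-0.073403, 0.034091×(-4.874469)=-0.166175.
Sum = -1.656594, so H' = 1.6566.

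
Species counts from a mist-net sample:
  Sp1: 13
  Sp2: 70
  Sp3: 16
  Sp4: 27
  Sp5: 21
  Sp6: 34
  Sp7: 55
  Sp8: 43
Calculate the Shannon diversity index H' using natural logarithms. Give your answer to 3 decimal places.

Total N = 13+70+16+27+21+34+55+43 = 279, so the proportions are 0.04659, 0.2509, 0.05735, 0.09677, 0.07527, 0.12186, 0.19713, 0.15412 (working shown to 5 dp, full precision carried).
Each pᵢ ln pᵢ term: 0.04659×(-3.06626)=-0.14287, 0.2509×(-1.38272)=-0.34692, 0.05735×(-2.85862)=-0.16394, 0.09677×(-2.33537)=-0.22600, 0.07527×(-2.58669)=-0.19470, 0.12186×(-2.10485)=-0.25651, 0.19713×(-1.62388)=-0.32012, 0.15412×(-1.87001)=-0.28821.
Sum = -1.93926, so H' = 1.939.

1.939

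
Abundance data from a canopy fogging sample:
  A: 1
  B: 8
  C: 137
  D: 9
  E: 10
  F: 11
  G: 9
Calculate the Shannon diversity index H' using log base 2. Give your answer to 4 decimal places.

Total N = 1+8+137+9+10+11+9 = 185, so the proportions are 0.005405, 0.043243, 0.740541, 0.048649, 0.054054, 0.059459, 0.048649 (working shown to 6 dp, full precision carried).
Each pᵢ log₂ pᵢ term: 0.005405×(-7.531381)=-0.040710, 0.043243×(-4.531381)=-0.195952, 0.740541×(-0.433349)=-0.320913, 0.048649×(-4.361456)=-0.212179, 0.054054×(-4.209453)=-0.227538, 0.059459×(-4.071950)=-0.242116, 0.048649×(-4.361456)=-0.212179.
Sum = -1.451586, so H' = 1.4516.

1.4516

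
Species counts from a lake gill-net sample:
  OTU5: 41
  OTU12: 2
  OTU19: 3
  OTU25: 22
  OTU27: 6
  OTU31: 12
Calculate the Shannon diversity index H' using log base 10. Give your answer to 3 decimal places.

0.594

Total N = 41+2+3+22+6+12 = 86, so the proportions are 0.47674, 0.02326, 0.03488, 0.25581, 0.06977, 0.13953 (working shown to 5 dp, full precision carried).
Each pᵢ log₁₀ pᵢ term: 0.47674×(-0.32171)=-0.15338, 0.02326×(-1.63347)=-0.03799, 0.03488×(-1.45738)=-0.05084, 0.25581×(-0.59208)=-0.15146, 0.06977×(-1.15635)=-0.08068, 0.13953×(-0.85532)=-0.11935.
Sum = -0.59369, so H' = 0.594.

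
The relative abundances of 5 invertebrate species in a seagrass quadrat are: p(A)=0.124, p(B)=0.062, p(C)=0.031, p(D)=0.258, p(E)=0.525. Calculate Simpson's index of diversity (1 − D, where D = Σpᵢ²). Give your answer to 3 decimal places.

D = 0.124² + 0.062² + 0.031² + 0.258² + 0.525² = 0.01538 + 0.00384 + 0.00096 + 0.06656 + 0.27563 = 0.36237 (working shown to 5 dp, full precision carried).
So 1 − D = 0.63763, i.e. 0.638 to 3 decimal places.

0.638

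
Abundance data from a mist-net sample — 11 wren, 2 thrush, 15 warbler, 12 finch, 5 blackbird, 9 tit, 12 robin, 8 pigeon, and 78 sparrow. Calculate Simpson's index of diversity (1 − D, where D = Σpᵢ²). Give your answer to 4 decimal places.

Total N = 11+2+15+12+5+9+12+8+78 = 152, so the proportions are 0.072368, 0.013158, 0.098684, 0.078947, 0.032895, 0.059211, 0.078947, 0.052632, 0.513158 (working shown to 6 dp, full precision carried).
D = 0.072368² + 0.013158² + 0.098684² + 0.078947² + 0.032895² + 0.059211² + 0.078947² + 0.052632² + 0.513158² = 0.005237 + 0.000173 + 0.009739 + 0.006233 + 0.001082 + 0.003506 + 0.006233 + 0.002770 + 0.263331 = 0.298303.
So 1 − D = 0.701697, i.e. 0.7017 to 4 decimal places.

0.7017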